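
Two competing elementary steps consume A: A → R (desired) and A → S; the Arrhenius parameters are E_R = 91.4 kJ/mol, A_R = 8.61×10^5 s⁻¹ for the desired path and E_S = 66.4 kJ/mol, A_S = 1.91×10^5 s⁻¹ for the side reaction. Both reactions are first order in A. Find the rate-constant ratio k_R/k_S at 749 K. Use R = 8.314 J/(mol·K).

With equal orders, S_{R/S} = k_R/k_S = (A_R/A_S)·exp[(E_S−E_R)/(RT)].
(E_S−E_R)/(RT) = (66.4−91.4)×10³/(8.314×749) = -25000/6227 = -4.015.
k_R/k_S = (8.61×10^5/1.91×10^5)·exp(-4.015) = 4.508 × 0.01805 = 0.0814.

0.0814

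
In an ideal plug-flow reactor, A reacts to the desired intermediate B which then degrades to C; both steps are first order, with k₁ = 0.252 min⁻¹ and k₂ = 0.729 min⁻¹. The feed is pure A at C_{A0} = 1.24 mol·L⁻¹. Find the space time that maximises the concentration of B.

The intermediate peaks when r₁ = r₂, i.e. k₁e^(−k₁τ) = k₂e^(−k₂τ), giving τ_opt = ln(k₂/k₁)/(k₂−k₁).
= ln(0.729/0.252)/(0.729−0.252) = ln(2.893)/0.4770 = 1.062/0.4770 = 2.23 min.

2.23 min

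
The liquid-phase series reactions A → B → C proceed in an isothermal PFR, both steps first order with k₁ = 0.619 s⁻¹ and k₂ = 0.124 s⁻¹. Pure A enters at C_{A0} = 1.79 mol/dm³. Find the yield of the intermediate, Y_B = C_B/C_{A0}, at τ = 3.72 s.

For first-order series with pure A initially, C_B(τ) = k₁C_{A0}/(k₂−k₁)·(e^(−k₁τ) − e^(−k₂τ)).
e^(−k₁τ) = e^(−0.619×3.72) = e^(−2.303) = 0.09999; e^(−k₂τ) = e^(−0.4613) = 0.6305.
C_B = 0.619×1.79/(0.124−0.619) × (0.09999−0.6305) = (-2.238)×(-0.5305) = 1.187 mol/dm³.
Y_B = C_B/C_{A0} = 1.187/1.79 = 0.663.

0.663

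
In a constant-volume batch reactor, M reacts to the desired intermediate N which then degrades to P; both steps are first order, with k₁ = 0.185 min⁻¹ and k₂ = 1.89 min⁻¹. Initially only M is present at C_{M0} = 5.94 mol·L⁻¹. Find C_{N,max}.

0.452 mol·L⁻¹

At the optimum, C_{N,max}/C_{M0} = (k₁/k₂)^[k₂/(k₂−k₁)].
= (0.185/1.89)^(1.89/(1.89−0.185)) = (0.09788)^(1.109) = 0.07607.
C_{N,max} = 0.07607×5.94 = 0.452 mol·L⁻¹.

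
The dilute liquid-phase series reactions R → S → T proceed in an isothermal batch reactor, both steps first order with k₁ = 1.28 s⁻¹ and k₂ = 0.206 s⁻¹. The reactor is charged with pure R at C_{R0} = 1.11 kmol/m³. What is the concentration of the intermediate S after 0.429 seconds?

Solving the coupled first-order balances gives C_S(t) = [k₁/(k₂−k₁)]·C_{R0}·(e^(−k₁t) − e^(−k₂t)).
e^(−k₁t) = e^(−1.28×0.429) = e^(−0.5491) = 0.5775; e^(−k₂t) = e^(−0.08837) = 0.9154.
C_S = 1.28×1.11/(0.206−1.28) × (0.5775−0.9154) = (-1.323)×(-0.3380) = 0.4471 kmol/m³.

0.447 kmol/m³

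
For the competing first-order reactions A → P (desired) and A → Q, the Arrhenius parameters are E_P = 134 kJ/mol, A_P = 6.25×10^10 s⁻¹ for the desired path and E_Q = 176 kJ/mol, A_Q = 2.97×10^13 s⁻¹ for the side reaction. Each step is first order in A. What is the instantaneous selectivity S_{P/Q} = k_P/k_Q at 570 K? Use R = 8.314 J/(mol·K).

k_P/k_Q = (A_P/A_Q)·exp[−(E_P−E_Q)/(RT)] = (A_P/A_Q)·exp[(E_Q−E_P)/(RT)].
(E_Q−E_P)/(RT) = (176−134)×10³/(8.314×570) = 42000/4739 = 8.863.
k_P/k_Q = (6.25×10^10/2.97×10^13)·exp(8.863) = 0.002104 × 7063 = 14.9.

14.9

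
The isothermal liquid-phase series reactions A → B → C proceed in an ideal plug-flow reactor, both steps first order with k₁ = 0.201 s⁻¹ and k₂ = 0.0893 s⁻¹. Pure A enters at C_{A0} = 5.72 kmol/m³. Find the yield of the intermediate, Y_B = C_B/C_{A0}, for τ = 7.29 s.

For first-order series with pure A initially, C_B(τ) = k₁C_{A0}/(k₂−k₁)·(e^(−k₁τ) − e^(−k₂τ)).
e^(−k₁τ) = e^(−0.201×7.29) = e^(−1.465) = 0.2310; e^(−k₂τ) = e^(−0.6510) = 0.5215.
C_B = 0.201×5.72/(0.0893−0.201) × (0.2310−0.5215) = (-10.29)×(-0.2905) = 2.990 kmol/m³.
Y_B = C_B/C_{A0} = 2.990/5.72 = 0.523.

0.523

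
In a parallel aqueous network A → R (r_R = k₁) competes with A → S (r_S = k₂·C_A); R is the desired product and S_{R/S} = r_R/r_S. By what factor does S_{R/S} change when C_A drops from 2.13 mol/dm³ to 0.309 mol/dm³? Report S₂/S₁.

S_{R/S} = (k₁/k₂)·C_A⁻¹, so S₂/S₁ = (C_{A,2}/C_{A,1})⁻¹.
= 2.13/0.309 = 6.89.
Selectivity toward R rises as C_A falls — low-concentration operation is favoured.

6.89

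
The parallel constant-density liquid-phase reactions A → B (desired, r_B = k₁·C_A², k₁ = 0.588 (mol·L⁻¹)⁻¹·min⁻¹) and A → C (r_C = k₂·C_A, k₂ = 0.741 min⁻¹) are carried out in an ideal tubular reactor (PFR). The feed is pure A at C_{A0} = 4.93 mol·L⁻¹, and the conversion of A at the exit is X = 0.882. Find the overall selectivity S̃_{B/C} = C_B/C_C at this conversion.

1.85

C_A = C_{A0}(1−X) = 0.5817 mol·L⁻¹.
Along a PFR/batch, dC_C/dC_A = −r_C/(r_B+r_C) = −k₂/(k₂+k₁·C_A).
Integrating from C_{A0} to C_A: C_C = (0.741/0.588)·ln[(0.741+0.588·4.93)/(0.741+0.588·0.582)] = 1.260·ln(3.640/1.083) = 1.528 mol·L⁻¹.
Then C_B = (C_{A0}−C_A) − C_C = 4.348 − 1.528 = 2.821 mol·L⁻¹.
S̃_{B/C} = C_B/C_C = 2.821/1.528 = 1.85.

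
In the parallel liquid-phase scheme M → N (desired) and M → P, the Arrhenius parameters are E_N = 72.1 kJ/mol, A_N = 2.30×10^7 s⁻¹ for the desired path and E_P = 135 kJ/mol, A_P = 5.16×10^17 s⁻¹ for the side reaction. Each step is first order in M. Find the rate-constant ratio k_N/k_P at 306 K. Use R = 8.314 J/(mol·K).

k_N/k_P = (A_N/A_P)·exp[−(E_N−E_P)/(RT)] = (A_N/A_P)·exp[(E_P−E_N)/(RT)].
(E_P−E_N)/(RT) = (135−72.1)×10³/(8.314×306) = 62900/2544 = 24.72.
k_N/k_P = (2.30×10^7/5.16×10^17)·exp(24.72) = 4.457×10^-11 × 5.464×10^10 = 2.44.

2.44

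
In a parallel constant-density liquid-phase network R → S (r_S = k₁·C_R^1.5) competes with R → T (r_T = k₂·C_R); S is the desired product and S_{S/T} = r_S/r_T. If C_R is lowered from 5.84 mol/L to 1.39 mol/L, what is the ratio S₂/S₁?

0.488

S_{S/T} = (k₁/k₂)·C_R^0.5, so S₂/S₁ = (C_{R,2}/C_{R,1})^0.5.
= (1.39/5.84)^0.5 = (0.2380)^0.5 = 0.488.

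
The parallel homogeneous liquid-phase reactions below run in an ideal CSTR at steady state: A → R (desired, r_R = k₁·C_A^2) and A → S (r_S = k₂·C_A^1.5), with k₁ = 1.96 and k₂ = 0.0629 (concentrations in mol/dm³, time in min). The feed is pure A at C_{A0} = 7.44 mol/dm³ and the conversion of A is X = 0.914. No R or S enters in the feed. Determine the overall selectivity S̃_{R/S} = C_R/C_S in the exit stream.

Exit C_A = C_{A0}(1−X) = 7.44×0.0860 = 0.6398 mol/dm³.
A CSTR operates uniformly at the exit composition, giving r_R = 0.8024 and r_S = 0.03219 (each k·C_A^n at C_A = 0.6398).
Overall selectivity = C_R/C_S = r_Rτ/(r_Sτ) = r_R/r_S = 24.9.

24.9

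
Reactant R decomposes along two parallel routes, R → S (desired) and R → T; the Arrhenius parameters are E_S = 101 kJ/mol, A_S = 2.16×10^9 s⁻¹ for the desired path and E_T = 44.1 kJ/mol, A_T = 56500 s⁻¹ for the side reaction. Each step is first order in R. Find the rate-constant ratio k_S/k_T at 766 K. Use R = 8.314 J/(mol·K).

5.04

With equal orders, S_{S/T} = k_S/k_T = (A_S/A_T)·exp[(E_T−E_S)/(RT)].
(E_T−E_S)/(RT) = (44.1−101)×10³/(8.314×766) = -56900/6369 = -8.935.
k_S/k_T = (2.16×10^9/56500)·exp(-8.935) = 38230 × 1.318×10^-4 = 5.04.
Since E_S > E_T, raising the temperature improves selectivity toward S.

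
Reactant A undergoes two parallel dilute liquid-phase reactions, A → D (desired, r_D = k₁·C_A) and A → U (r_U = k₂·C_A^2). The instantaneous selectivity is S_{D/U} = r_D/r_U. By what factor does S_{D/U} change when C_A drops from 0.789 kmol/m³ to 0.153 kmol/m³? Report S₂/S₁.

5.16

S_{D/U} = (k₁/k₂)·C_A⁻¹, so S₂/S₁ = (C_{A,2}/C_{A,1})⁻¹.
= 0.789/0.153 = 5.16.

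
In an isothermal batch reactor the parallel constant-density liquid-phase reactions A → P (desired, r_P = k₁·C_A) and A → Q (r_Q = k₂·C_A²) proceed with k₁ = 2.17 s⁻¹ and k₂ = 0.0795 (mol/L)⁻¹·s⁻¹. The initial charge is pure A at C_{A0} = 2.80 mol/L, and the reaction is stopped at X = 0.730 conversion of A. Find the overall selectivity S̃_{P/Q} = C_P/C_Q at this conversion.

15.5

C_A = C_{A0}(1−X) = 0.7560 mol/L.
Along a PFR/batch, dC_P/dC_A = −r_P/(r_P+r_Q) = −k₁/(k₁+k₂·C_A).
Integrating from C_{A0} to C_A: C_P = (2.17/0.0795)·ln[(2.17+0.0795·2.80)/(2.17+0.0795·0.756)] = 27.30·ln(2.393/2.230) = 1.920 mol/L.
C_Q = (C_{A0}−C_A)−C_P = 0.1242 mol/L; S̃_{P/Q} = 1.920/0.1242 = 15.5.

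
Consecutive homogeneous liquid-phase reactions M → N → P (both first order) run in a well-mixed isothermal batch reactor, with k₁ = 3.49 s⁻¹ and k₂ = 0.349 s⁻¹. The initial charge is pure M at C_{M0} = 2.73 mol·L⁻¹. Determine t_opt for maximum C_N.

For first-order series the maximum of C_N occurs at t_opt = ln(k₂/k₁)/(k₂−k₁).
= ln(0.349/3.49)/(0.349−3.49) = ln(0.1000)/-3.141 = -2.303/-3.141 = 0.733 s.

0.733 s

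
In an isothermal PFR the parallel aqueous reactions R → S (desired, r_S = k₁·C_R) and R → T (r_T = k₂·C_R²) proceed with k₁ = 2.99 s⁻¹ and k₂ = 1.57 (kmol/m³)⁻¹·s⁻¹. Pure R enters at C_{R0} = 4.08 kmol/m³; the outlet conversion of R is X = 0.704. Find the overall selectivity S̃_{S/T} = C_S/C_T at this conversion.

C_R = C_{R0}(1−X) = 1.208 kmol/m³.
Along a PFR/batch, dC_S/dC_R = −r_S/(r_S+r_T) = −k₁/(k₁+k₂·C_R).
Integrating from C_{R0} to C_R: C_S = (2.99/1.57)·ln[(2.99+1.57·4.08)/(2.99+1.57·1.21)] = 1.904·ln(9.396/4.886) = 1.245 kmol/m³.
C_T = (C_{R0}−C_R)−C_S = 1.627 kmol/m³; S̃_{S/T} = 1.245/1.627 = 0.765.

0.765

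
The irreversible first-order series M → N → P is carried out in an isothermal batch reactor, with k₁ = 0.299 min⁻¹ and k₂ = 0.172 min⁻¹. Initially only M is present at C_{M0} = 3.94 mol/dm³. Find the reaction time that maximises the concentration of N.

The intermediate peaks when r₁ = r₂, i.e. k₁e^(−k₁t) = k₂e^(−k₂t), giving t_opt = ln(k₂/k₁)/(k₂−k₁).
= ln(0.172/0.299)/(0.172−0.299) = ln(0.5753)/-0.1270 = -0.5529/-0.1270 = 4.35 min.

4.35 min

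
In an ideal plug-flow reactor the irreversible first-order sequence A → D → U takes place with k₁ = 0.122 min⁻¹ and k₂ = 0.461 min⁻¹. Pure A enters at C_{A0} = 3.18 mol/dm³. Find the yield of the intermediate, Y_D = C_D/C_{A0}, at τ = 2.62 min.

0.154

The intermediate concentration in a first-order A→B→C sequence is C_D = k₁C_{A0}(e^(−k₁τ) − e^(−k₂τ))/(k₂−k₁).
e^(−k₁τ) = e^(−0.122×2.62) = e^(−0.3196) = 0.7264; e^(−k₂τ) = e^(−1.208) = 0.2988.
C_D = 0.122×3.18/(0.461−0.122) × (0.7264−0.2988) = 1.144×0.4276 = 0.4893 mol/dm³.
Y_D = C_D/C_{A0} = 0.4893/3.18 = 0.154.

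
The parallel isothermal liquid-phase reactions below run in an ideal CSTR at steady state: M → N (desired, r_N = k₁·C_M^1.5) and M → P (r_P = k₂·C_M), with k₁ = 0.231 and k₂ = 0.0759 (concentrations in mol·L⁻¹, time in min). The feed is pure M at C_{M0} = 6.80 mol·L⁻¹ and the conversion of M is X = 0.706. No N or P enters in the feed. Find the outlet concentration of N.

3.90 mol·L⁻¹

Exit C_M = C_{M0}(1−X) = 6.80×0.294 = 1.999 mol·L⁻¹.
Rates in a CSTR are evaluated at the outlet concentration: r_N = 0.231×1.999^1.5 = 0.6530, r_P = 0.0759×1.999 = 0.1517.
Fraction of consumed M going to N: r_N/(r_N+r_P) = 0.8114.
C_N = 0.8114·C_{M0}·X = 0.8114×6.80×0.706 = 3.90 mol·L⁻¹.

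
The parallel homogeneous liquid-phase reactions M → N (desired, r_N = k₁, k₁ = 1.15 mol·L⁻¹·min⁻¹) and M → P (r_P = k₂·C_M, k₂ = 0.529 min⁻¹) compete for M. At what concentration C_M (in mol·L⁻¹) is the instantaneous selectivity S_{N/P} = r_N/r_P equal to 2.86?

S_{N/P} = (k₁/k₂)·C_M⁻¹ ⇒ C_M = (S·k₂/k₁)^(-1).
= (2.86×0.529/1.15)^(-1) = (1.316)^(-1) = 0.760 mol·L⁻¹.

0.760 mol·L⁻¹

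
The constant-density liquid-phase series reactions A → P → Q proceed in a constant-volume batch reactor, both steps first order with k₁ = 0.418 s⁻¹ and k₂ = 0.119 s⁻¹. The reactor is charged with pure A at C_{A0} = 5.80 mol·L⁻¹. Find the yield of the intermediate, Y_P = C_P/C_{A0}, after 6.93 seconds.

The intermediate concentration in a first-order A→B→C sequence is C_P = k₁C_{A0}(e^(−k₁t) − e^(−k₂t))/(k₂−k₁).
e^(−k₁t) = e^(−0.418×6.93) = e^(−2.897) = 0.05520; e^(−k₂t) = e^(−0.8247) = 0.4384.
C_P = 0.418×5.80/(0.119−0.418) × (0.05520−0.4384) = (-8.108)×(-0.3832) = 3.107 mol·L⁻¹.
Y_P = C_P/C_{A0} = 3.107/5.80 = 0.536.

0.536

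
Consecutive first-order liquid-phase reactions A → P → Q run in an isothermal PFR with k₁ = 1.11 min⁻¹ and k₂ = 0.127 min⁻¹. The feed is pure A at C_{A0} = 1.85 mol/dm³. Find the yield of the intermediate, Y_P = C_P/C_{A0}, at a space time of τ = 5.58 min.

The intermediate concentration in a first-order A→B→C sequence is C_P = k₁C_{A0}(e^(−k₁τ) − e^(−k₂τ))/(k₂−k₁).
e^(−k₁τ) = e^(−1.11×5.58) = e^(−6.194) = 0.002042; e^(−k₂τ) = e^(−0.7087) = 0.4923.
C_P = 1.11×1.85/(0.127−1.11) × (0.002042−0.4923) = (-2.089)×(-0.4903) = 1.024 mol/dm³.
Y_P = C_P/C_{A0} = 1.024/1.85 = 0.554.

0.554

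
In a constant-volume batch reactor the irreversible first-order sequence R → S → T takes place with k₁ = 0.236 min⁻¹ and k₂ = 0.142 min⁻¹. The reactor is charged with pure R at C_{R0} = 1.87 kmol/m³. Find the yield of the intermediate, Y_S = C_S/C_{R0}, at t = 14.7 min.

The intermediate concentration in a first-order A→B→C sequence is C_S = k₁C_{R0}(e^(−k₁t) − e^(−k₂t))/(k₂−k₁).
e^(−k₁t) = e^(−0.236×14.7) = e^(−3.469) = 0.03114; e^(−k₂t) = e^(−2.087) = 0.1240.
C_S = 0.236×1.87/(0.142−0.236) × (0.03114−0.1240) = (-4.695)×(-0.09287) = 0.4360 kmol/m³.
Y_S = C_S/C_{R0} = 0.4360/1.87 = 0.233.

0.233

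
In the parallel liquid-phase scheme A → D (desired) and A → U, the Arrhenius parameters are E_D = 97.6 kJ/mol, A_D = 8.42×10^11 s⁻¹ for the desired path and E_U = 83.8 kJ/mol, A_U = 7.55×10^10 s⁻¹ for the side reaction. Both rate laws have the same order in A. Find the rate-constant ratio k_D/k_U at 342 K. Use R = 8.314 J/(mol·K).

0.0870

k_D/k_U = (A_D/A_U)·exp[−(E_D−E_U)/(RT)] = (A_D/A_U)·exp[(E_U−E_D)/(RT)].
(E_U−E_D)/(RT) = (83.8−97.6)×10³/(8.314×342) = -13800/2843 = -4.853.
k_D/k_U = (8.42×10^11/7.55×10^10)·exp(-4.853) = 11.15 × 0.007802 = 0.0870.
Since E_D > E_U, raising the temperature improves selectivity toward D.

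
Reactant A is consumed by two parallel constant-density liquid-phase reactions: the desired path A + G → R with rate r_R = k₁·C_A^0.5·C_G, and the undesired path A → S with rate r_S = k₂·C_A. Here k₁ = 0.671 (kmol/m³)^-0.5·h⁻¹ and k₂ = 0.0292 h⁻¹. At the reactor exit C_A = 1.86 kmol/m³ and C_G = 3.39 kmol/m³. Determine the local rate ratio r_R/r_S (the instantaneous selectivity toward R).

57.1

S_{R/S} = r_R/r_S = (k₁·C_A^0.5·C_G)/(k₂·C_A) = (k₁/k₂)·C_A^-0.5·C_G.
= (0.671×1.860^0.5×3.390) / (0.0292×1.860) = 3.102/0.05431 = 57.1.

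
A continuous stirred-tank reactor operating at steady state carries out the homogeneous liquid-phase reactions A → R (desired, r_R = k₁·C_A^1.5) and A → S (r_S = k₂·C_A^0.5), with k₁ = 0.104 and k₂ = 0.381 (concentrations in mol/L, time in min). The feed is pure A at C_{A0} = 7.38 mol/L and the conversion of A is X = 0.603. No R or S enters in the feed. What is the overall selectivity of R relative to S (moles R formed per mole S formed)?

0.800

Exit C_A = C_{A0}(1−X) = 7.38×0.397 = 2.930 mol/L.
In a CSTR the entire volume is at exit conditions, so r_R = 0.104×2.930^1.5 = 0.5216 and r_S = 0.381×2.930^0.5 = 0.6522.
Overall selectivity = C_R/C_S = r_Rτ/(r_Sτ) = r_R/r_S = 0.800.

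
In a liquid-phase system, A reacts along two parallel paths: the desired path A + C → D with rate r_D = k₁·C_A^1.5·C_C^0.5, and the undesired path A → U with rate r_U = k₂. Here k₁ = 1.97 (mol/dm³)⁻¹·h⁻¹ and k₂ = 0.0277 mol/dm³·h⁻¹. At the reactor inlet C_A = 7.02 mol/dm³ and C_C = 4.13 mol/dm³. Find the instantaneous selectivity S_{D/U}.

S_{D/U} = r_D/r_U = (k₁·C_A^1.5·C_C^0.5)/(k₂) = (k₁/k₂)·C_A^1.5·C_C^0.5.
= (1.97×7.020^1.5×4.130^0.5) / (0.0277) = 74.46/0.02770 = 2688.
Since the desired path is higher order in A, keeping C_A high (PFR or concentrated feed) favours D.

2688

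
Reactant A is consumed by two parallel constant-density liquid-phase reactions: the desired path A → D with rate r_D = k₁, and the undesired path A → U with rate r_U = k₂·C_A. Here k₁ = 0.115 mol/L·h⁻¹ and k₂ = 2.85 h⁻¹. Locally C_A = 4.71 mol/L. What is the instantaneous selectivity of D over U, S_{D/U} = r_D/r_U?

0.00857

S_{D/U} = r_D/r_U = (k₁)/(k₂·C_A) = (k₁/k₂)·C_A⁻¹.
= (0.115) / (2.85×4.710) = 0.1150/13.42 = 0.00857.
The undesired path is higher order in A, so low C_A (CSTR or dilute feed) favours D.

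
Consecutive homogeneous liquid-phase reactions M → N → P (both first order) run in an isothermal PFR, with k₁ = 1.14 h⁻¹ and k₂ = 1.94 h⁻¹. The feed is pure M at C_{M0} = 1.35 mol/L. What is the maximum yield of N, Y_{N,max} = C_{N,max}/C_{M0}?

Evaluating C_N at τ_opt = ln(k₂/k₁)/(k₂−k₁) gives C_{N,max}/C_{M0} = (k₁/k₂)^[k₂/(k₂−k₁)].
= (1.14/1.94)^(1.94/(1.94−1.14)) = (0.5876)^(2.425) = 0.2755.

0.275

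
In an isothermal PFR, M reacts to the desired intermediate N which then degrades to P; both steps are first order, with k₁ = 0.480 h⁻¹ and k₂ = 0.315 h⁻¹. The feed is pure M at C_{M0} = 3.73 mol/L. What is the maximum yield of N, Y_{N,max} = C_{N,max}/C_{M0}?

0.447

At the optimum, C_{N,max}/C_{M0} = (k₁/k₂)^[k₂/(k₂−k₁)].
= (0.480/0.315)^(0.315/(0.315−0.480)) = (1.524)^(-1.909) = 0.4475.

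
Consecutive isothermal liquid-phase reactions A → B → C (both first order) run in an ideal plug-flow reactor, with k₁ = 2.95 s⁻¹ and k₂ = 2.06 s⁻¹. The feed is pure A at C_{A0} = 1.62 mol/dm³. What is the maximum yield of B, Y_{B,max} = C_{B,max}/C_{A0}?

0.436

For a first-order series the maximum intermediate yield is C_{B,max}/C_{A0} = (k₁/k₂)^[k₂/(k₂−k₁)].
= (2.95/2.06)^(2.06/(2.06−2.95)) = (1.432)^(-2.315) = 0.4355.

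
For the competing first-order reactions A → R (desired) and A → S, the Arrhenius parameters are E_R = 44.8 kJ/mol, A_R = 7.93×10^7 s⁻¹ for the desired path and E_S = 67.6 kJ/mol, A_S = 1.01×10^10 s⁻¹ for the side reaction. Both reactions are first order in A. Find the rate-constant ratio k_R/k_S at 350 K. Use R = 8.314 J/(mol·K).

19.9

With equal orders, S_{R/S} = k_R/k_S = (A_R/A_S)·exp[(E_S−E_R)/(RT)].
(E_S−E_R)/(RT) = (67.6−44.8)×10³/(8.314×350) = 22800/2910 = 7.835.
k_R/k_S = (7.93×10^7/1.01×10^10)·exp(7.835) = 0.007851 × 2528 = 19.9.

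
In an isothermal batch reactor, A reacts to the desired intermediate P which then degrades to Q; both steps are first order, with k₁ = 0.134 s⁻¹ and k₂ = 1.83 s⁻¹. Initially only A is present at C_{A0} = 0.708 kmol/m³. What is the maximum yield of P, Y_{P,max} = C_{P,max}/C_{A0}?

For a first-order series the maximum intermediate yield is C_{P,max}/C_{A0} = (k₁/k₂)^[k₂/(k₂−k₁)].
= (0.134/1.83)^(1.83/(1.83−0.134)) = (0.07322)^(1.079) = 0.05956.

0.0596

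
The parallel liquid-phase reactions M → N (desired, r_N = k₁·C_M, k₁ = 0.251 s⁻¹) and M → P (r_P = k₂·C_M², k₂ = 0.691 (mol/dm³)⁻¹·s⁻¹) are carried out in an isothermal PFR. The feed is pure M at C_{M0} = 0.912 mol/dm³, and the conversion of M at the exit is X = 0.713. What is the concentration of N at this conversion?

C_M = C_{M0}(1−X) = 0.2617 mol/dm³.
Along a PFR/batch, dC_N/dC_M = −r_N/(r_N+r_P) = −k₁/(k₁+k₂·C_M).
Integrating from C_{M0} to C_M: C_N = (0.251/0.691)·ln[(0.251+0.691·0.912)/(0.251+0.691·0.262)] = 0.3632·ln(0.8812/0.4319) = 0.2591 mol/dm³.

0.259 mol/dm³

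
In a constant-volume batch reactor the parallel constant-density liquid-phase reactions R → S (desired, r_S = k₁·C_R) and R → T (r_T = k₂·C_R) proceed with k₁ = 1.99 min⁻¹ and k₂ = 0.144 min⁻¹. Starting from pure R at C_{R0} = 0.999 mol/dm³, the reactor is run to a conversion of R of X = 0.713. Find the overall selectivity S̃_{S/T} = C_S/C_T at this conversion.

C_R = C_{R0}(1−X) = 0.2867 mol/dm³.
Both paths are first order in R, so the instantaneous fraction to S is constant: dC_S/d(−C_R) = k₁/(k₁+k₂) = 0.9325.
C_S = 0.9325·(C_{R0}−C_R) = 0.9325×0.7123 = 0.664 mol/dm³.
C_T = (C_{R0}−C_R)−C_S = 0.04806 mol/dm³; S̃_{S/T} = 0.6642/0.04806 = 13.8.

13.8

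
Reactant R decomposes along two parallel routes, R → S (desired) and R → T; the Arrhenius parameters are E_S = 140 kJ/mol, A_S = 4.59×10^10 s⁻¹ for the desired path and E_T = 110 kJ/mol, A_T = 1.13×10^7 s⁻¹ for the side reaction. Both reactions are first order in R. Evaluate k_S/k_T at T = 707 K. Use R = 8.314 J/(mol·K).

Since both paths have the same order in R, the concentration cancels and S_{S/T} = k_S/k_T = (A_S/A_T)·exp[(E_T−E_S)/(RT)].
(E_T−E_S)/(RT) = (110−140)×10³/(8.314×707) = -30000/5878 = -5.104.
k_S/k_T = (4.59×10^10/1.13×10^7)·exp(-5.104) = 4062 × 0.006074 = 24.7.

24.7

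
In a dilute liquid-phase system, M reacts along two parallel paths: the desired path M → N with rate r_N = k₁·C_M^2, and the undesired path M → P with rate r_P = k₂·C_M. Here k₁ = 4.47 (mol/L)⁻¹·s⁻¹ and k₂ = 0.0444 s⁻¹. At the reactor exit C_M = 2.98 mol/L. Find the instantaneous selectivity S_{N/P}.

300

S_{N/P} = r_N/r_P = (k₁·C_M^2)/(k₂·C_M) = (k₁/k₂)·C_M.
= (4.47×2.980^2) / (0.0444×2.980) = 39.70/0.1323 = 300.
Since the desired path is higher order in M, keeping C_M high (PFR or concentrated feed) favours N.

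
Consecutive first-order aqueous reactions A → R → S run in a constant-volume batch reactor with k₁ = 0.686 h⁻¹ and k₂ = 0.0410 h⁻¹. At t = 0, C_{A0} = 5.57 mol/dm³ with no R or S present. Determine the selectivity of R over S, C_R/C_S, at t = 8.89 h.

2.82

The intermediate concentration in a first-order A→B→C sequence is C_R = k₁C_{A0}(e^(−k₁t) − e^(−k₂t))/(k₂−k₁).
e^(−k₁t) = e^(−0.686×8.89) = e^(−6.099) = 0.002246; e^(−k₂t) = e^(−0.3645) = 0.6946.
C_R = 0.686×5.57/(0.0410−0.686) × (0.002246−0.6946) = (-5.924)×(-0.6923) = 4.101 mol/dm³.
C_A = C_{A0}e^(−k₁t) = 0.01251 mol/dm³, so C_S = C_{A0}−C_A−C_R = 1.456 mol/dm³; C_R/C_S = 2.82.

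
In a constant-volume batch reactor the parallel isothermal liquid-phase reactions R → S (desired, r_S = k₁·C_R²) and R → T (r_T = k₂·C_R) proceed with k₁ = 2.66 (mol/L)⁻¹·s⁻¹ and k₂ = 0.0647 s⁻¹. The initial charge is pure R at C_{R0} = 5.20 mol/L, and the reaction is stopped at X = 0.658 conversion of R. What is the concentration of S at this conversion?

C_R = C_{R0}(1−X) = 1.778 mol/L.
Along a PFR/batch, dC_T/dC_R = −r_T/(r_S+r_T) = −k₂/(k₂+k₁·C_R).
Integrating from C_{R0} to C_R: C_T = (0.0647/2.66)·ln[(0.0647+2.66·5.20)/(0.0647+2.66·1.78)] = 0.02432·ln(13.90/4.795) = 0.02588 mol/L.
Then C_S = (C_{R0}−C_R) − C_T = 3.422 − 0.02588 = 3.396 mol/L.

3.40 mol/L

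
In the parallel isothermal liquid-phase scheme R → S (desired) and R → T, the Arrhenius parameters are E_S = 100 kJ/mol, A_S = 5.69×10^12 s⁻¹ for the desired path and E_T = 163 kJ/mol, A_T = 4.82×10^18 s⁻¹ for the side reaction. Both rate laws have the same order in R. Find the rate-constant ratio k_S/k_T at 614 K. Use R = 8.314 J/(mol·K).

0.270

With equal orders, S_{S/T} = k_S/k_T = (A_S/A_T)·exp[(E_T−E_S)/(RT)].
(E_T−E_S)/(RT) = (163−100)×10³/(8.314×614) = 63000/5105 = 12.34.
k_S/k_T = (5.69×10^12/4.82×10^18)·exp(12.34) = 1.180×10^-6 × 2.290×10^5 = 0.270.
Since E_S < E_T, lowering the temperature improves selectivity toward S.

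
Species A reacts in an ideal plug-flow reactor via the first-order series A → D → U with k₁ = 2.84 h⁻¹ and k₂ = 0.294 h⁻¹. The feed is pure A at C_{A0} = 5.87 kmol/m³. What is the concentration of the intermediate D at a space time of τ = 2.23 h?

3.39 kmol/m³

The intermediate concentration in a first-order A→B→C sequence is C_D = k₁C_{A0}(e^(−k₁τ) − e^(−k₂τ))/(k₂−k₁).
e^(−k₁τ) = e^(−2.84×2.23) = e^(−6.333) = 0.001776; e^(−k₂τ) = e^(−0.6556) = 0.5191.
C_D = 2.84×5.87/(0.294−2.84) × (0.001776−0.5191) = (-6.548)×(-0.5173) = 3.387 kmol/m³.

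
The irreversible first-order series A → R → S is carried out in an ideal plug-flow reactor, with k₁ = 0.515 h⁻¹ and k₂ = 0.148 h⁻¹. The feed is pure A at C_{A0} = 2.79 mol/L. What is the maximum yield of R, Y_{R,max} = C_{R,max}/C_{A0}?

At the optimum, C_{R,max}/C_{A0} = (k₁/k₂)^[k₂/(k₂−k₁)].
= (0.515/0.148)^(0.148/(0.148−0.515)) = (3.480)^(-0.4033) = 0.6048.

0.605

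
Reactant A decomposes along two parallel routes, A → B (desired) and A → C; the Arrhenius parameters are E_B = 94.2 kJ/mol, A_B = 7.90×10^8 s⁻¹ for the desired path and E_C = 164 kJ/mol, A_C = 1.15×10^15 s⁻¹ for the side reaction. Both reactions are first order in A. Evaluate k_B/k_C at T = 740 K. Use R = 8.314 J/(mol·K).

Since both paths have the same order in A, the concentration cancels and S_{B/C} = k_B/k_C = (A_B/A_C)·exp[(E_C−E_B)/(RT)].
(E_C−E_B)/(RT) = (164−94.2)×10³/(8.314×740) = 69800/6152 = 11.35.
k_B/k_C = (7.90×10^8/1.15×10^15)·exp(11.35) = 6.870×10^-7 × 84562 = 0.0581.
Since E_B < E_C, lowering the temperature improves selectivity toward B.

0.0581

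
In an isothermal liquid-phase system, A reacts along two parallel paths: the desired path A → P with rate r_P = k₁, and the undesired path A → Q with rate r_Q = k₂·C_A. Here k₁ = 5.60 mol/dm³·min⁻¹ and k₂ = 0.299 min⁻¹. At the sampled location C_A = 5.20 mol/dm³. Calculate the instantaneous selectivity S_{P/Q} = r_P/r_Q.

S_{P/Q} = r_P/r_Q = (k₁)/(k₂·C_A) = (k₁/k₂)·C_A⁻¹.
= (5.60) / (0.299×5.200) = 5.600/1.555 = 3.60.
The undesired path is higher order in A, so low C_A (CSTR or dilute feed) favours P.

3.60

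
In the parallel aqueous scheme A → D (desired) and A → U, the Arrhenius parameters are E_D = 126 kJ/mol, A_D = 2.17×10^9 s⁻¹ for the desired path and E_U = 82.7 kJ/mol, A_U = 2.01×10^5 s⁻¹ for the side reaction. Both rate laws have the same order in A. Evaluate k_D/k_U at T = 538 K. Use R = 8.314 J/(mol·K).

With equal orders, S_{D/U} = k_D/k_U = (A_D/A_U)·exp[(E_U−E_D)/(RT)].
(E_U−E_D)/(RT) = (82.7−126)×10³/(8.314×538) = -43300/4473 = -9.680.
k_D/k_U = (2.17×10^9/2.01×10^5)·exp(-9.680) = 10796 × 6.249×10^-5 = 0.675.
Since E_D > E_U, raising the temperature improves selectivity toward D.

0.675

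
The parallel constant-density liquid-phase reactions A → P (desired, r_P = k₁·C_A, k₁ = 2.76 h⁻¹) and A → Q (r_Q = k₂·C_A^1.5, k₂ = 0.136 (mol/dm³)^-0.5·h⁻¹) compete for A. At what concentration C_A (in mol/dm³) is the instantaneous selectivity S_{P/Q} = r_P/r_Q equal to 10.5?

3.74 mol/dm³

S_{P/Q} = (k₁/k₂)·C_A^-0.5 ⇒ C_A = (S·k₂/k₁)^(-2).
= (10.5×0.136/2.76)^(-2) = (0.5174)^(-2) = 3.74 mol/dm³.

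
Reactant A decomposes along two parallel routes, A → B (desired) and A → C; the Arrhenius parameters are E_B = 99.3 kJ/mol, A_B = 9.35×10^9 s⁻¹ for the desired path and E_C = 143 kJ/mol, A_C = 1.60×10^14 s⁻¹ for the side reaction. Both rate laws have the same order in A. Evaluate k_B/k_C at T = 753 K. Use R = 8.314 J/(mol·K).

With equal orders, S_{B/C} = k_B/k_C = (A_B/A_C)·exp[(E_C−E_B)/(RT)].
(E_C−E_B)/(RT) = (143−99.3)×10³/(8.314×753) = 43700/6260 = 6.980.
k_B/k_C = (9.35×10^9/1.60×10^14)·exp(6.980) = 5.844×10^-5 × 1075 = 0.0628.
Since E_B < E_C, lowering the temperature improves selectivity toward B.

0.0628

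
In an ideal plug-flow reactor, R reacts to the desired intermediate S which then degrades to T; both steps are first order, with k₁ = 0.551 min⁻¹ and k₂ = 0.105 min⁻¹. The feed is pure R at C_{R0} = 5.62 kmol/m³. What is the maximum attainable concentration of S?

Evaluating C_S at τ_opt = ln(k₂/k₁)/(k₂−k₁) gives C_{S,max}/C_{R0} = (k₁/k₂)^[k₂/(k₂−k₁)].
= (0.551/0.105)^(0.105/(0.105−0.551)) = (5.248)^(-0.2354) = 0.6769.
C_{S,max} = 0.6769×5.62 = 3.80 kmol/m³.

3.80 kmol/m³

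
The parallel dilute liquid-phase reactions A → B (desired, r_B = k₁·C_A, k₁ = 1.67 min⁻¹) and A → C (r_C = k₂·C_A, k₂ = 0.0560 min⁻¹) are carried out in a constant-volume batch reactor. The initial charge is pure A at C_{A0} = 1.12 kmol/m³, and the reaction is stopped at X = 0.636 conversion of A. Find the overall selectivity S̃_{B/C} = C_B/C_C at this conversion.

C_A = C_{A0}(1−X) = 0.4077 kmol/m³.
Both paths are first order in A, so the instantaneous fraction to B is constant: dC_B/d(−C_A) = k₁/(k₁+k₂) = 0.9676.
C_B = 0.9676·(C_{A0}−C_A) = 0.9676×0.7123 = 0.689 kmol/m³.
C_C = (C_{A0}−C_A)−C_B = 0.02311 kmol/m³; S̃_{B/C} = 0.6892/0.02311 = 29.8.

29.8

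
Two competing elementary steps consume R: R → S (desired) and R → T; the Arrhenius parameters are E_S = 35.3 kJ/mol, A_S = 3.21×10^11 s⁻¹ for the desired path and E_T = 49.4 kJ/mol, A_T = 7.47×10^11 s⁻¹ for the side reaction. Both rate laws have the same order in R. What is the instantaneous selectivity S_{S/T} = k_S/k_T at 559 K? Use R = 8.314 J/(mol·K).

8.93

k_S/k_T = (A_S/A_T)·exp[−(E_S−E_T)/(RT)] = (A_S/A_T)·exp[(E_T−E_S)/(RT)].
(E_T−E_S)/(RT) = (49.4−35.3)×10³/(8.314×559) = 14100/4648 = 3.034.
k_S/k_T = (3.21×10^11/7.47×10^11)·exp(3.034) = 0.4297 × 20.78 = 8.93.
Since E_S < E_T, lowering the temperature improves selectivity toward S.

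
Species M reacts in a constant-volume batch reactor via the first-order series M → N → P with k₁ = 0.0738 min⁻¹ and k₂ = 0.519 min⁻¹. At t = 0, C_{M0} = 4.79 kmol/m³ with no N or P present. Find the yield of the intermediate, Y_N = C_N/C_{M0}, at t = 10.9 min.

Solving the coupled first-order balances gives C_N(t) = [k₁/(k₂−k₁)]·C_{M0}·(e^(−k₁t) − e^(−k₂t)).
e^(−k₁t) = e^(−0.0738×10.9) = e^(−0.8044) = 0.4473; e^(−k₂t) = e^(−5.657) = 0.003493.
C_N = 0.0738×4.79/(0.519−0.0738) × (0.4473−0.003493) = 0.7940×0.4439 = 0.3524 kmol/m³.
Y_N = C_N/C_{M0} = 0.3524/4.79 = 0.0736.

0.0736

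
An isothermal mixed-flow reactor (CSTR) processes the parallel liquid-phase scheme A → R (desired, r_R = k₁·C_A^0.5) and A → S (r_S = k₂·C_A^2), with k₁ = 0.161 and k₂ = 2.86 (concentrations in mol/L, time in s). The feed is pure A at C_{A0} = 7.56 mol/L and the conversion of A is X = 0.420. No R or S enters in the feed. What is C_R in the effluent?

0.0193 mol/L

Exit C_A = C_{A0}(1−X) = 7.56×0.580 = 4.385 mol/L.
A CSTR operates uniformly at the exit composition, giving r_R = 0.3371 and r_S = 54.99 (each k·C_A^n at C_A = 4.385).
Fraction of consumed A going to R: r_R/(r_R+r_S) = 0.006094.
C_R = 0.006094·C_{A0}·X = 0.006094×7.56×0.420 = 0.0193 mol/L.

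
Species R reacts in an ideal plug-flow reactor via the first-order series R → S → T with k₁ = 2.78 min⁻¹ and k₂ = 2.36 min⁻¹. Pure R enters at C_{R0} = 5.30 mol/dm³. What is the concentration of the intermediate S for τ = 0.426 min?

The intermediate concentration in a first-order A→B→C sequence is C_S = k₁C_{R0}(e^(−k₁τ) − e^(−k₂τ))/(k₂−k₁).
e^(−k₁τ) = e^(−2.78×0.426) = e^(−1.184) = 0.3060; e^(−k₂τ) = e^(−1.005) = 0.3659.
C_S = 2.78×5.30/(2.36−2.78) × (0.3060−0.3659) = (-35.08)×(-0.05995) = 2.103 mol/dm³.

2.10 mol/dm³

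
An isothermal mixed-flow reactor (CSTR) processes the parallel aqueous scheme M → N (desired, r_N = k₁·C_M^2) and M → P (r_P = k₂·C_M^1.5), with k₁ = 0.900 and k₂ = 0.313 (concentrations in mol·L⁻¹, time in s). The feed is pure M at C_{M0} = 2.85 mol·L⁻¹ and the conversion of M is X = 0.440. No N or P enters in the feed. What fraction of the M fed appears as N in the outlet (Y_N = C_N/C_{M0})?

Exit C_M = C_{M0}(1−X) = 2.85×0.560 = 1.596 mol·L⁻¹.
Rates in a CSTR are evaluated at the outlet concentration: r_N = 0.900×1.596^2 = 2.292, r_P = 0.313×1.596^1.5 = 0.6311.
Fraction of consumed M going to N: r_N/(r_N+r_P) = 0.7841.
C_N = 0.7841·C_{M0}·X = 0.7841×2.85×0.440 = 0.983 mol·L⁻¹; Y_N = C_N/C_{M0} = 0.345.

0.345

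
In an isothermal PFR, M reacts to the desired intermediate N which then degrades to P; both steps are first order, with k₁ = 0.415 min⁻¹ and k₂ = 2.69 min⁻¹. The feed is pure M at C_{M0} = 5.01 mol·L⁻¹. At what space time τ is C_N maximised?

0.822 min

For first-order series the maximum of C_N occurs at τ_opt = ln(k₂/k₁)/(k₂−k₁).
= ln(2.69/0.415)/(2.69−0.415) = ln(6.482)/2.275 = 1.869/2.275 = 0.822 min.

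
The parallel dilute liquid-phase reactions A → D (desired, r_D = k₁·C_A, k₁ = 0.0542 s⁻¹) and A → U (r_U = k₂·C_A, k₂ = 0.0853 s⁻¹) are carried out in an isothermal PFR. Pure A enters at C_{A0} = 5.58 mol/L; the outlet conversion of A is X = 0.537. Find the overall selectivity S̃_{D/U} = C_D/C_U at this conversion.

0.635

C_A = C_{A0}(1−X) = 2.584 mol/L.
Both paths are first order in A, so the instantaneous fraction to D is constant: dC_D/d(−C_A) = k₁/(k₁+k₂) = 0.3885.
C_D = 0.3885·(C_{A0}−C_A) = 0.3885×2.996 = 1.16 mol/L.
C_U = (C_{A0}−C_A)−C_D = 1.832 mol/L; S̃_{D/U} = 1.164/1.832 = 0.635.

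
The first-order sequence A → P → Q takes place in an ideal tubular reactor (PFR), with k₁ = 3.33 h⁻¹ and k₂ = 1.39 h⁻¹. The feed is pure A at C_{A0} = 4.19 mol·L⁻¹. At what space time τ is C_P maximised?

For first-order series the maximum of C_P occurs at τ_opt = ln(k₂/k₁)/(k₂−k₁).
= ln(1.39/3.33)/(1.39−3.33) = ln(0.4174)/-1.940 = -0.8737/-1.940 = 0.450 h.

0.450 h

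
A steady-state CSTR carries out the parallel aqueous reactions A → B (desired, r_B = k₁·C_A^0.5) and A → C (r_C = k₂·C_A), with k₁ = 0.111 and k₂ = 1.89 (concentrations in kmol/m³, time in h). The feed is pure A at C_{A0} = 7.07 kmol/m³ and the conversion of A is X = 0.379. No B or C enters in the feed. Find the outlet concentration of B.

0.0731 kmol/m³

Exit C_A = C_{A0}(1−X) = 7.07×0.621 = 4.390 kmol/m³.
A CSTR operates uniformly at the exit composition, giving r_B = 0.2326 and r_C = 8.298 (each k·C_A^n at C_A = 4.390).
Fraction of consumed A going to B: r_B/(r_B+r_C) = 0.02726.
C_B = 0.02726·C_{A0}·X = 0.02726×7.07×0.379 = 0.0731 kmol/m³.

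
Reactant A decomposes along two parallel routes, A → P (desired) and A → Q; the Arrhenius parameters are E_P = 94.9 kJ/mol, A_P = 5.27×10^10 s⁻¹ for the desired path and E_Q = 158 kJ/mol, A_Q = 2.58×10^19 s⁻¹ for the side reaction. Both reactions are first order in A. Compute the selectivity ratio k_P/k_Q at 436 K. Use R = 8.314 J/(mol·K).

0.0741

k_P/k_Q = (A_P/A_Q)·exp[−(E_P−E_Q)/(RT)] = (A_P/A_Q)·exp[(E_Q−E_P)/(RT)].
(E_Q−E_P)/(RT) = (158−94.9)×10³/(8.314×436) = 63100/3625 = 17.41.
k_P/k_Q = (5.27×10^10/2.58×10^19)·exp(17.41) = 2.043×10^-9 × 3.630×10^7 = 0.0741.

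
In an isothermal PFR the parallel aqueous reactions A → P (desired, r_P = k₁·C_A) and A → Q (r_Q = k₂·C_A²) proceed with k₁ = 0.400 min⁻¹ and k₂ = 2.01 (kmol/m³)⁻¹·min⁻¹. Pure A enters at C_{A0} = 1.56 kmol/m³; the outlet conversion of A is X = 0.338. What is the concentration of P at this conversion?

0.0709 kmol/m³

C_A = C_{A0}(1−X) = 1.033 kmol/m³.
Along a PFR/batch, dC_P/dC_A = −r_P/(r_P+r_Q) = −k₁/(k₁+k₂·C_A).
Integrating from C_{A0} to C_A: C_P = (0.400/2.01)·ln[(0.400+2.01·1.56)/(0.400+2.01·1.03)] = 0.1990·ln(3.536/2.476) = 0.07091 kmol/m³.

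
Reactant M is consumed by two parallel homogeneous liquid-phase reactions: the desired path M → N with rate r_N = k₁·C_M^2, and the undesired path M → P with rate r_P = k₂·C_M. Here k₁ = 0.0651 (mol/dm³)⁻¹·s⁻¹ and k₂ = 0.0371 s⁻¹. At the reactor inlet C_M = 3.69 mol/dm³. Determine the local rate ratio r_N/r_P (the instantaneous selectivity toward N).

S_{N/P} = r_N/r_P = (k₁·C_M^2)/(k₂·C_M) = (k₁/k₂)·C_M.
= (0.0651×3.690^2) / (0.0371×3.690) = 0.8864/0.1369 = 6.47.
Since the desired path is higher order in M, keeping C_M high (PFR or concentrated feed) favours N.

6.47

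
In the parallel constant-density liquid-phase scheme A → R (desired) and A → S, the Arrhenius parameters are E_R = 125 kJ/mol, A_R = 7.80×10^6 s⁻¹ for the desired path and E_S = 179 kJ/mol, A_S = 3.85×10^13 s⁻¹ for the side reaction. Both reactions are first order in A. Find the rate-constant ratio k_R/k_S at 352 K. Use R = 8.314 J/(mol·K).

20.9

k_R/k_S = (A_R/A_S)·exp[−(E_R−E_S)/(RT)] = (A_R/A_S)·exp[(E_S−E_R)/(RT)].
(E_S−E_R)/(RT) = (179−125)×10³/(8.314×352) = 54000/2927 = 18.45.
k_R/k_S = (7.80×10^6/3.85×10^13)·exp(18.45) = 2.026×10^-7 × 1.032×10^8 = 20.9.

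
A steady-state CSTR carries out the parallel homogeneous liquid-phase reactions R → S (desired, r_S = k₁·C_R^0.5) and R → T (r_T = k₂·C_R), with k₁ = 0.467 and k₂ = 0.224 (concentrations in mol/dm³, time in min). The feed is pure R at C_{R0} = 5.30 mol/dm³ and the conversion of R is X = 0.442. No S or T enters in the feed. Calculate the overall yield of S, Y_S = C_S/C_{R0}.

0.242

Exit C_R = C_{R0}(1−X) = 5.30×0.558 = 2.957 mol/dm³.
In a CSTR the entire volume is at exit conditions, so r_S = 0.467×2.957^0.5 = 0.8031 and r_T = 0.224×2.957 = 0.6625.
Fraction of consumed R going to S: r_S/(r_S+r_T) = 0.5480.
C_S = 0.5480·C_{R0}·X = 0.5480×5.30×0.442 = 1.28 mol/dm³; Y_S = C_S/C_{R0} = 0.242.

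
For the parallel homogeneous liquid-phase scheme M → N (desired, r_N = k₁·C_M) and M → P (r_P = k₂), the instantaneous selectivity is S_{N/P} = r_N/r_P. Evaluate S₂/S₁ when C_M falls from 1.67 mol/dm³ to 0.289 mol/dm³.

0.173

S_{N/P} = (k₁/k₂)·C_M, so S₂/S₁ = (C_{M,2}/C_{M,1}).
= 0.289/1.67 = 0.173.
Selectivity toward N falls as C_M falls — high-concentration operation is favoured.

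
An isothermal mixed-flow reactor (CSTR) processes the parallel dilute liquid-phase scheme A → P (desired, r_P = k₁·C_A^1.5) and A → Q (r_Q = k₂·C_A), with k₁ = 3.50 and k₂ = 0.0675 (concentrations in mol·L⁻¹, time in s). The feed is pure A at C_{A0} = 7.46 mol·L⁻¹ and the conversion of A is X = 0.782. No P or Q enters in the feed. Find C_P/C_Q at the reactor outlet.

Exit C_A = C_{A0}(1−X) = 7.46×0.218 = 1.626 mol·L⁻¹.
A CSTR operates uniformly at the exit composition, giving r_P = 7.259 and r_Q = 0.1098 (each k·C_A^n at C_A = 1.626).
Overall selectivity = C_P/C_Q = r_Pτ/(r_Qτ) = r_P/r_Q = 66.1.

66.1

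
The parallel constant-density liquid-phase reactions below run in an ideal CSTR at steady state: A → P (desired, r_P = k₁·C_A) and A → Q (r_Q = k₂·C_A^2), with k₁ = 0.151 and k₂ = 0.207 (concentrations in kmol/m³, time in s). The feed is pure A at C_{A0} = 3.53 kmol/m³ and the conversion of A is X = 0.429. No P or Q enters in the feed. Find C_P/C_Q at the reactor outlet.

Exit C_A = C_{A0}(1−X) = 3.53×0.571 = 2.016 kmol/m³.
Rates in a CSTR are evaluated at the outlet concentration: r_P = 0.151×2.016 = 0.3044, r_Q = 0.207×2.016^2 = 0.8410.
Overall selectivity = C_P/C_Q = r_Pτ/(r_Qτ) = r_P/r_Q = 0.362.

0.362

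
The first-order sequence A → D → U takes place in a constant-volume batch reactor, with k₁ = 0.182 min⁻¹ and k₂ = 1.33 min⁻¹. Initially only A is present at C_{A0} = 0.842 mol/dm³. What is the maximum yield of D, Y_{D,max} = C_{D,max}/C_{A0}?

For a first-order series the maximum intermediate yield is C_{D,max}/C_{A0} = (k₁/k₂)^[k₂/(k₂−k₁)].
= (0.182/1.33)^(1.33/(1.33−0.182)) = (0.1368)^(1.159) = 0.09983.

0.0998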